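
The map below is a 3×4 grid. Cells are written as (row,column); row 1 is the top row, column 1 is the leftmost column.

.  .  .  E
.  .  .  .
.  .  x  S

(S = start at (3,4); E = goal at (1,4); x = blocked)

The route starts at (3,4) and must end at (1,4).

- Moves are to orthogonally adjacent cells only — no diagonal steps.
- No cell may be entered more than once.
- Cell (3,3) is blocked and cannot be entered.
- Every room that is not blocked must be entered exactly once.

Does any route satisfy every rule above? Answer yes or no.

One route that works: (3,4) → (2,4) → (2,3) → (2,2) → (3,2) → (3,1) → (2,1) → (1,1) → (1,2) → (1,3) → (1,4).

yes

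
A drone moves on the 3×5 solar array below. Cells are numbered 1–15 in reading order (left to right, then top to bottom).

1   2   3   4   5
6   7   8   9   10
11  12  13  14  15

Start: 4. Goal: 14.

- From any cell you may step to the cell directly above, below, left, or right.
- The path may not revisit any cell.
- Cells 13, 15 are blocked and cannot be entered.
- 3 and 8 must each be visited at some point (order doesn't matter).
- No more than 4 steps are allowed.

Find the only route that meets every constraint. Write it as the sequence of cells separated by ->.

The 4-move cap with required stops at 3, 8 leaves no slack for detours.
Route from 4: left to 3, down to 8, right to 9, down to 14 — 4 moves in all.
Check: all required cells visited; 4 ≤ 4 moves.

4 -> 3 -> 8 -> 9 -> 14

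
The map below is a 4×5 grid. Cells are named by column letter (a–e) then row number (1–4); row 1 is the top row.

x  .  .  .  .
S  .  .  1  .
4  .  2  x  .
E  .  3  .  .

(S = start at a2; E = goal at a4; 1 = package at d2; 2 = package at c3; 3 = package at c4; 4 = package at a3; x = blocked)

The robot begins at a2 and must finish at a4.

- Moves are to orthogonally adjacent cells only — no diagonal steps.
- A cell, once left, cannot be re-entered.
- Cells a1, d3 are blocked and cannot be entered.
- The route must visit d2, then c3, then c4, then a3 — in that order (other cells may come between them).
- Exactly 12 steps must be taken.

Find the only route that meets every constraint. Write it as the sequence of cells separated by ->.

a2 -> b2 -> b1 -> c1 -> d1 -> d2 -> c2 -> c3 -> c4 -> b4 -> b3 -> a3 -> a4

The waypoints must appear in the order d2, c3, c4, a3, with no cell reused.
Route from a2: right to b2, up to b1, 2× right (reaching d1), down to d2, left to c2, 2× down (reaching c4), left to b4, up to b3, left to a3, down to a4 — 12 moves in all.
Check: order respected (1 at step 5, 2 at step 7, 3 at step 8, 4 at step 11); 12 moves as required.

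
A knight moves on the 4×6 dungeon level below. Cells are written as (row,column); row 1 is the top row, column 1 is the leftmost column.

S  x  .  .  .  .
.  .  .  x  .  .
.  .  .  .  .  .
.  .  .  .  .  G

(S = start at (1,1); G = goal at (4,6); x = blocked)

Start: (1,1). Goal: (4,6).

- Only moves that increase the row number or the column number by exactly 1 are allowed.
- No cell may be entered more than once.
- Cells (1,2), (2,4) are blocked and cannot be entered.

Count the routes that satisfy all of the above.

15

A right/down-only route from (1,1) to (4,6) makes exactly 3 down-moves and 5 right-moves in some order.
With no other constraints that would be C(8,3) = 56 routes.
Subtract routes through each blocked cell (inclusion–exclusion for overlaps): − through (1,2): 35 − through (2,4): 24 + through (1,2)&(2,4): 18 → 15.
That gives 15 routes.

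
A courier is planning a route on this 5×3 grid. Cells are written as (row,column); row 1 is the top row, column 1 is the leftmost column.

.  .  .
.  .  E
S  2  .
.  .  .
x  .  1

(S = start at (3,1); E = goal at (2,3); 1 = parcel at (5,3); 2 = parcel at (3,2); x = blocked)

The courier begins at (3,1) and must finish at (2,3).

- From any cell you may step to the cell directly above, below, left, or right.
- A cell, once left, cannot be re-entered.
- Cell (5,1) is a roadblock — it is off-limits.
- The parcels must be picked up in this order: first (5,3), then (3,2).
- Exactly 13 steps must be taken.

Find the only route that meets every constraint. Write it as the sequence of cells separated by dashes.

The waypoints must appear in the order (5,3), (3,2), with no cell reused.
Route from (3,1): down to (4,1), right to (4,2), down to (5,2), right to (5,3), 2× up (reaching (3,3)), left to (3,2), up to (2,2), left to (2,1), up to (1,1), 2× right (reaching (1,3)), down to (2,3) — 13 moves in all.
Check: order respected (1 at step 4, 2 at step 7); 13 moves as required.

(3,1) - (4,1) - (4,2) - (5,2) - (5,3) - (4,3) - (3,3) - (3,2) - (2,2) - (2,1) - (1,1) - (1,2) - (1,3) - (2,3)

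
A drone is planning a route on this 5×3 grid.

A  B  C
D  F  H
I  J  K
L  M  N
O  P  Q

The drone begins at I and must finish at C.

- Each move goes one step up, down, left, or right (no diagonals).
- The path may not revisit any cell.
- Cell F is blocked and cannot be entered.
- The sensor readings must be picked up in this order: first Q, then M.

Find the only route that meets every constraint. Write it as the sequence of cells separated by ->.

The waypoints must appear in the order Q, M, with no cell reused.
Route from I: 2× down (reaching O), 2× right (reaching Q), up to N, left to M, up to J, right to K, 2× up (reaching C) — 10 moves in all.
Check: order respected (Q at step 4, M at step 6).

I -> L -> O -> P -> Q -> N -> M -> J -> K -> H -> C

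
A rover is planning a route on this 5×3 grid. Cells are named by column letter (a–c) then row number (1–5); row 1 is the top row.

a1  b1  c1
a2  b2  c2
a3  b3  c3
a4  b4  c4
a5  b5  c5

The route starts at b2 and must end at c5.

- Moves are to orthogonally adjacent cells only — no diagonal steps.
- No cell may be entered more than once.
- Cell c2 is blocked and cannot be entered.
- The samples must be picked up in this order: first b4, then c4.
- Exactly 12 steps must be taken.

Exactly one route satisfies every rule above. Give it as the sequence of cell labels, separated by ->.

The waypoints must appear in the order b4, c4, with no cell reused.
Route from b2: up 1 to b1, left 1 to a1, down 4 to a5, right 1 to b5, up 2 to b3, right 1 to c3, down 2 to c5 — 12 moves in all.
Check: order respected (b4 at step 8, c4 at step 11); 12 moves as required.

b2 -> b1 -> a1 -> a2 -> a3 -> a4 -> a5 -> b5 -> b4 -> b3 -> c3 -> c4 -> c5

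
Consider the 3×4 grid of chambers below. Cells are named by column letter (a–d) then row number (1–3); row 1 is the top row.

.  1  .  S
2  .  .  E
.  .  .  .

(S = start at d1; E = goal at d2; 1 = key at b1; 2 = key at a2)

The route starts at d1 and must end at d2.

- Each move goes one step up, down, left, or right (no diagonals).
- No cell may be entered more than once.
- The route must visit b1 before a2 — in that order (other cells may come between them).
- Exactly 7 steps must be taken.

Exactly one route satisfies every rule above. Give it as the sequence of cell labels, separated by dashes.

d1 - c1 - b1 - a1 - a2 - b2 - c2 - d2

The waypoints must appear in the order b1, a2, with no cell reused.
Route from d1: 3× left (reaching a1), down to a2, 3× right (reaching d2) — 7 moves in all.
Check: order respected (1 at step 2, 2 at step 4); 7 moves as required.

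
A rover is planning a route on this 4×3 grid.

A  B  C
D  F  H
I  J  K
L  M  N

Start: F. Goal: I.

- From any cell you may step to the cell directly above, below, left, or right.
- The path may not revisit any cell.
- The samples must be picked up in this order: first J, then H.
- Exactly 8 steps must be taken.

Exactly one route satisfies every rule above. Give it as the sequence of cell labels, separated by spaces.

F J K H C B A D I

The waypoints must appear in the order J, H, with no cell reused.
Route from F: down 1 to J, right 1 to K, up 2 to C, left 2 to A, down 2 to I — 8 moves in all.
Check: order respected (J at step 1, H at step 3); 8 moves as required.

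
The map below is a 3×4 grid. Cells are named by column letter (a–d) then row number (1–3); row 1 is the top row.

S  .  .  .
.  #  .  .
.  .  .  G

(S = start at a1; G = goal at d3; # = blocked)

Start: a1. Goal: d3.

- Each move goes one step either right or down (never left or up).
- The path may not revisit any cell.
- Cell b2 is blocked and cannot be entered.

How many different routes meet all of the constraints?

A right/down-only route from a1 to d3 makes exactly 2 down-moves and 3 right-moves in some order.
With no other constraints that would be C(5,2) = 10 routes.
Subtract routes through each blocked cell (inclusion–exclusion for overlaps): − through b2: 6 → 4.
That gives 4 routes.

4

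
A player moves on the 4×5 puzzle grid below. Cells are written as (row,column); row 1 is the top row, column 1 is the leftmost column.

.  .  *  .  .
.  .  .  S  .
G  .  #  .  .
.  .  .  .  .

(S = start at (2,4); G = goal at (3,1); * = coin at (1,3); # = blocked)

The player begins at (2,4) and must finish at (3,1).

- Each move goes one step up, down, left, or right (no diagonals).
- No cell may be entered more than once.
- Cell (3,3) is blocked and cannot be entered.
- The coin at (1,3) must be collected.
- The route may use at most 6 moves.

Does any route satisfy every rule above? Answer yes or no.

One route that works: (2,4) → (1,4) → (1,3) → (2,3) → (2,2) → (3,2) → (3,1).

yes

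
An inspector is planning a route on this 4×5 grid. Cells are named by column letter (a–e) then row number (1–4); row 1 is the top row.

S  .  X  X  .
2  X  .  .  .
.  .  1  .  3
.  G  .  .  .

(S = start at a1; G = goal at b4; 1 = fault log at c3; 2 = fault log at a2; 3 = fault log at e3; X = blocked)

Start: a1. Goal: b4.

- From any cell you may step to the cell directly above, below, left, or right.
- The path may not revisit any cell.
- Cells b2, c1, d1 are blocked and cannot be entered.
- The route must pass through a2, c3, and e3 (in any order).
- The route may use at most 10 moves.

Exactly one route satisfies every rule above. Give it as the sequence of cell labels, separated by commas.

a1, a2, a3, b3, c3, d3, e3, e4, d4, c4, b4

The 10-move cap with required stops at a2, c3, e3 leaves no slack for detours.
Route from a1: 2× down (reaching a3), 4× right (reaching e3), down to e4, 3× left (reaching b4) — 10 moves in all.
Check: all required cells visited; 10 ≤ 10 moves.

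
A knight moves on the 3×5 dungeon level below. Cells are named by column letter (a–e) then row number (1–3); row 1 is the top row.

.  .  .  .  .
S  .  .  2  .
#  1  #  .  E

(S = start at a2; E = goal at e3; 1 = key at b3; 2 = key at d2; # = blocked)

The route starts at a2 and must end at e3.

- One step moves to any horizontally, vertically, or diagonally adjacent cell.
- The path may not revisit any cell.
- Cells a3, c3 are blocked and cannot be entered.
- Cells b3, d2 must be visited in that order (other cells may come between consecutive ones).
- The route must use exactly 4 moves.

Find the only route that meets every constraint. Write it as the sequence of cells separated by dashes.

The waypoints must appear in the order b3, d2, with no cell reused.
Route from a2: down-right 1 to b3, up-right 1 to c2, right 1 to d2, down-right 1 to e3 — 4 moves in all.
Check: order respected (1 at step 1, 2 at step 3); 4 moves as required.

a2 - b3 - c2 - d2 - e3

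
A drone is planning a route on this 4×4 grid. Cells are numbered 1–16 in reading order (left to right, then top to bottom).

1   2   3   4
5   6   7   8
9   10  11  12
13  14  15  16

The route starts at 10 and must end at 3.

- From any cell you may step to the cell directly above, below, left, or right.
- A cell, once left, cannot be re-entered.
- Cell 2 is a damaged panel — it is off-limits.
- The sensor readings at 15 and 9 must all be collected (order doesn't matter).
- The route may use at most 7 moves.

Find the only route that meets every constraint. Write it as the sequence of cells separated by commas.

10, 9, 13, 14, 15, 11, 7, 3

Any route must reach 15 and 9 and still end at 3 within 7 moves, so the order of the required stops is forced.
Route from 10: left to 9, down to 13, 2× right (reaching 15), 3× up (reaching 3) — 7 moves in all.
Check: all required cells visited; 7 ≤ 7 moves.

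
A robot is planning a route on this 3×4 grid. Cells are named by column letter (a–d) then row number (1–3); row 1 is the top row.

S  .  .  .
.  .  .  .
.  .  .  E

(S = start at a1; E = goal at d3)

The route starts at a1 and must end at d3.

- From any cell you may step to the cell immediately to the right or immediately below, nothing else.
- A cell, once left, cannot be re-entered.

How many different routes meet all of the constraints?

A right/down-only route from a1 to d3 makes exactly 2 down-moves and 3 right-moves in some order.
With no other constraints that would be C(5,2) = 10 routes.
That gives 10 routes.

10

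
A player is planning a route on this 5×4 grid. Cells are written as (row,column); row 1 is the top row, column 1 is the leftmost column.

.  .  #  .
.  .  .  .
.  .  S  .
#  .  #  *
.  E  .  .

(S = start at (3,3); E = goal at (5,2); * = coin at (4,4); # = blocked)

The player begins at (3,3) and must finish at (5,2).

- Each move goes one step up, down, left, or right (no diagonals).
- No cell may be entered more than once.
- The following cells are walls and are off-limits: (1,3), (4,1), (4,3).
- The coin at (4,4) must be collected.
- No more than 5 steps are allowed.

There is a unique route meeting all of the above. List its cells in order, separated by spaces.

Any route must reach (4,4) and still end at (5,2) within 5 moves, so the order of the required stops is forced.
Route from (3,3): right 1 to (3,4), down 2 to (5,4), left 2 to (5,2) — 5 moves in all.
Check: all required cells visited; 5 ≤ 5 moves.

(3,3) (3,4) (4,4) (5,4) (5,3) (5,2)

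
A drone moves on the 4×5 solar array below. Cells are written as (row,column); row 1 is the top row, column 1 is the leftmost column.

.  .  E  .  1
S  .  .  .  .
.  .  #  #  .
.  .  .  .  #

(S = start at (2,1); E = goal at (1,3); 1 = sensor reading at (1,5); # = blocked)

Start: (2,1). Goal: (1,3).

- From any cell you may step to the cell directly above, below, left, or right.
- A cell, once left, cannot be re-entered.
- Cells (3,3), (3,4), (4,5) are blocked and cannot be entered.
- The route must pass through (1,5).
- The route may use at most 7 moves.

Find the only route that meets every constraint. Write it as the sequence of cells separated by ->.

(2,1) -> (2,2) -> (2,3) -> (2,4) -> (2,5) -> (1,5) -> (1,4) -> (1,3)

The 7-move cap with required stops at (1,5) leaves no slack for detours.
Route from (2,1): right 4 to (2,5), up 1 to (1,5), left 2 to (1,3) — 7 moves in all.
Check: all required cells visited; 7 ≤ 7 moves.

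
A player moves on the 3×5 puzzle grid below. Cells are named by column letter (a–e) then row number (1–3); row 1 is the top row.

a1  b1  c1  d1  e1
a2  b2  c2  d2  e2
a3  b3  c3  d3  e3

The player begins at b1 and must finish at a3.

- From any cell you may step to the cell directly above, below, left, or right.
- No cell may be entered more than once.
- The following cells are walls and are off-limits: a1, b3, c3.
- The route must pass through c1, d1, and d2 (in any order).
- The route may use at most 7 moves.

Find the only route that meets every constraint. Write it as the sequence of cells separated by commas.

b1, c1, d1, d2, c2, b2, a2, a3

Any route must reach c1, d1, and d2 and still end at a3 within 7 moves, so the order of the required stops is forced.
Route from b1: 2× right (reaching d1), down to d2, 3× left (reaching a2), down to a3 — 7 moves in all.
Check: all required cells visited; 7 ≤ 7 moves.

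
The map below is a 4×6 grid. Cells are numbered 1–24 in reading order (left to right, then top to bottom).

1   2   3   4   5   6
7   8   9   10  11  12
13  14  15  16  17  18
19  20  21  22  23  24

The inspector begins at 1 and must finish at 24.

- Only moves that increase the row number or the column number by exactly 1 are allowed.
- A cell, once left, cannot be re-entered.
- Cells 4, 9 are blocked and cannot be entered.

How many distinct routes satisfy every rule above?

A right/down-only route from 1 to 24 makes exactly 3 down-moves and 5 right-moves in some order.
With no other constraints that would be C(8,3) = 56 routes.
Subtract routes through each blocked cell (inclusion–exclusion for overlaps): − through 4: 10 − through 9: 30 → 16.
That gives 16 routes.

16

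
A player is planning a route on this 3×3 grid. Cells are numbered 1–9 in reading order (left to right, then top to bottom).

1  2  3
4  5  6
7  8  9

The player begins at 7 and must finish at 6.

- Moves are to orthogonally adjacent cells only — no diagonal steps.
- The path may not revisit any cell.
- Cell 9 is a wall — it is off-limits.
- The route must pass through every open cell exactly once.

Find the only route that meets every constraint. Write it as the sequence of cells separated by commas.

Need to visit all 8 open cells exactly once, starting at 7 and ending at 6.
Route from 7: right to 8, up to 5, left to 4, up to 1, 2× right (reaching 3), down to 6 — 7 moves in all.
Check: all 8 open cells covered.

7, 8, 5, 4, 1, 2, 3, 6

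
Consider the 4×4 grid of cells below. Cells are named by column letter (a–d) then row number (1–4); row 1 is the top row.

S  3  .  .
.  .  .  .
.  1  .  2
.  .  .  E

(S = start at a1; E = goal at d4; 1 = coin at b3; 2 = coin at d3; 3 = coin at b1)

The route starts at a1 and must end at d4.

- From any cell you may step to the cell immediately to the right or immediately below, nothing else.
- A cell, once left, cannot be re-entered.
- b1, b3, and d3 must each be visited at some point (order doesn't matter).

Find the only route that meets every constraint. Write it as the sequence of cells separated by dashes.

a1 - b1 - b2 - b3 - c3 - d3 - d4

Moves only go right or down, so the column and row indices never decrease.
Route from a1: right 1 to b1, down 2 to b3, right 2 to d3, down 1 to d4 — 6 moves in all.
Check: all required cells visited.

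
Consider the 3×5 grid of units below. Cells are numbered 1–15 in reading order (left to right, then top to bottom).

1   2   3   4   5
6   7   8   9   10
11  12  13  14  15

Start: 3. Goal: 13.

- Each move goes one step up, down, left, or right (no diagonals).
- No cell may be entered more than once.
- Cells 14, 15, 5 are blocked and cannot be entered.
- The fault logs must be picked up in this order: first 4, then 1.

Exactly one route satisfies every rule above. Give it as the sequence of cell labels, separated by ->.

3 -> 4 -> 9 -> 8 -> 7 -> 2 -> 1 -> 6 -> 11 -> 12 -> 13

The waypoints must appear in the order 4, 1, with no cell reused.
Route from 3: right to 4, down to 9, 2× left (reaching 7), up to 2, left to 1, 2× down (reaching 11), 2× right (reaching 13) — 10 moves in all.
Check: order respected (4 at step 1, 1 at step 6).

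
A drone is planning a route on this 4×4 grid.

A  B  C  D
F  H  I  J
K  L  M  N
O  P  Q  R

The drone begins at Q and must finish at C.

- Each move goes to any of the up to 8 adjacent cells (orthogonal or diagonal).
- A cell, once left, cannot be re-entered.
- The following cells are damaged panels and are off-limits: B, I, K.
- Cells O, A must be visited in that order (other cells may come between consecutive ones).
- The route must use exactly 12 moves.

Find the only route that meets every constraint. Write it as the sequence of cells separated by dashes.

The waypoints must appear in the order O, A, with no cell reused.
Route from Q: left 2 to O, up-right 1 to L, up-left 1 to F, up 1 to A, down-right 3 to R, up 3 to D, left 1 to C — 12 moves in all.
Check: order respected (O at step 2, A at step 5); 12 moves as required.

Q - P - O - L - F - A - H - M - R - N - J - D - C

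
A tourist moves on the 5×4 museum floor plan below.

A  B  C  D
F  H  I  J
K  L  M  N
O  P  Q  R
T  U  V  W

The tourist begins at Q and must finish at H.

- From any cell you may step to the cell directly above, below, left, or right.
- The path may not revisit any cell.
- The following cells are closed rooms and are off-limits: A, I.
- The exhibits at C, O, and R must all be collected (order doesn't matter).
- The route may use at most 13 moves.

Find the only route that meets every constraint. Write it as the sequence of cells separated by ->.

Q -> P -> O -> T -> U -> V -> W -> R -> N -> J -> D -> C -> B -> H

The budget equals the shortest possible length, so every move has to be on a shortest route through the required cells.
Route from Q: 2× left (reaching O), down to T, 3× right (reaching W), 4× up (reaching D), 2× left (reaching B), down to H — 13 moves in all.
Check: all required cells visited; 13 ≤ 13 moves.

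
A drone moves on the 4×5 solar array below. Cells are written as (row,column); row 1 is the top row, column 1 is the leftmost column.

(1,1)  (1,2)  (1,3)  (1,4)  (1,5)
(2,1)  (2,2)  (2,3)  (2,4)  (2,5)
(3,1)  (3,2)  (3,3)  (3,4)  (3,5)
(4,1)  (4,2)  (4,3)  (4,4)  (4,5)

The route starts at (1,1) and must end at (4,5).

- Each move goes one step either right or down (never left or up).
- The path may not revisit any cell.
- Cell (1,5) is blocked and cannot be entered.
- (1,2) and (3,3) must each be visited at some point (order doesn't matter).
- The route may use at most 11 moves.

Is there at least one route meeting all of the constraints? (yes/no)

One route that works: (1,1) → (1,2) → (2,2) → (3,2) → (3,3) → (4,3) → (4,4) → (4,5).

yes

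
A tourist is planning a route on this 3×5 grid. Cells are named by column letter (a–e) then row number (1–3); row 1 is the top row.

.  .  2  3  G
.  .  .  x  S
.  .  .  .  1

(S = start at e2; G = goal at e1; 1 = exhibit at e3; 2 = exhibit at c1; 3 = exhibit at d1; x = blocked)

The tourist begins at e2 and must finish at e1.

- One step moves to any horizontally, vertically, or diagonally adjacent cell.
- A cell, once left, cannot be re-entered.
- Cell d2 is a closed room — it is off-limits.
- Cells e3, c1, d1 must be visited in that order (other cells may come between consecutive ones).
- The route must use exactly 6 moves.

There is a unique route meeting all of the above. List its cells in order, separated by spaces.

e2 e3 d3 c2 c1 d1 e1

The waypoints must appear in the order e3, c1, d1, with no cell reused.
Route from e2: down 1 to e3, left 1 to d3, up-left 1 to c2, up 1 to c1, right 2 to e1 — 6 moves in all.
Check: order respected (1 at step 1, 2 at step 4, 3 at step 5); 6 moves as required.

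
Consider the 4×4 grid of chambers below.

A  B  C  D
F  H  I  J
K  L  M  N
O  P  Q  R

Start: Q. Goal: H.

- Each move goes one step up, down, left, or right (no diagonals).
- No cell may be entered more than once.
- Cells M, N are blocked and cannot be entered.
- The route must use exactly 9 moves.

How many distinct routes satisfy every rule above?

2

Need simple routes of exactly 9 moves from Q to H (Manhattan distance 3, so 3 moves are spent on a detour and 3 undoing it).
Enumerating: Q P L K F A B C I H | Q P O K F A B C I H.
That gives 2 routes.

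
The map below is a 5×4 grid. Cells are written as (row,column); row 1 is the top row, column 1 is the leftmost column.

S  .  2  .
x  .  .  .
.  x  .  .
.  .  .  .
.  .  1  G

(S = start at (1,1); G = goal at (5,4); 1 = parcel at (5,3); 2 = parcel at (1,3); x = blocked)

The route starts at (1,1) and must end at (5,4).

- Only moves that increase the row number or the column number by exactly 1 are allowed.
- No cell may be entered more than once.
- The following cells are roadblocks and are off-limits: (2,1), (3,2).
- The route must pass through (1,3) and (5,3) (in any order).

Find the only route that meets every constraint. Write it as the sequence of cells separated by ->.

Moves only go right or down, so the column and row indices never decrease.
Route from (1,1): 2× right (reaching (1,3)), 4× down (reaching (5,3)), right to (5,4) — 7 moves in all.
Check: all required cells visited.

(1,1) -> (1,2) -> (1,3) -> (2,3) -> (3,3) -> (4,3) -> (5,3) -> (5,4)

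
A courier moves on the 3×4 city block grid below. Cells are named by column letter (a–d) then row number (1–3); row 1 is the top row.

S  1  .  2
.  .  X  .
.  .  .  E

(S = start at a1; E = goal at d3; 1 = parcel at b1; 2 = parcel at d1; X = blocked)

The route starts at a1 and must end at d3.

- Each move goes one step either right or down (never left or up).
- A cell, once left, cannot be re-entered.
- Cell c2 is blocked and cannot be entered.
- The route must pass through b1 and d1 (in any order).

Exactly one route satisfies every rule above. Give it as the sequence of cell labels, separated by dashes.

Moves only go right or down, so the column and row indices never decrease.
Route from a1: 3× right (reaching d1), 2× down (reaching d3) — 5 moves in all.
Check: all required cells visited.

a1 - b1 - c1 - d1 - d2 - d3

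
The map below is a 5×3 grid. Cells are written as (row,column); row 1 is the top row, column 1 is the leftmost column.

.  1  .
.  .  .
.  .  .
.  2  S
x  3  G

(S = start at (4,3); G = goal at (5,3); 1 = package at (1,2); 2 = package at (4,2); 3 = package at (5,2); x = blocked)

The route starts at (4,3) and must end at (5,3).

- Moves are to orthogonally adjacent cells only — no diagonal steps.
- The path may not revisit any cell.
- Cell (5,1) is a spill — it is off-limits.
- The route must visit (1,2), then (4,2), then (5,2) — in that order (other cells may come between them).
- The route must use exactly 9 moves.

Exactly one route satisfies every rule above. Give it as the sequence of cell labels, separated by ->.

(4,3) -> (3,3) -> (2,3) -> (1,3) -> (1,2) -> (2,2) -> (3,2) -> (4,2) -> (5,2) -> (5,3)

The waypoints must appear in the order (1,2), (4,2), (5,2), with no cell reused.
Route from (4,3): 3× up (reaching (1,3)), left to (1,2), 4× down (reaching (5,2)), right to (5,3) — 9 moves in all.
Check: order respected (1 at step 4, 2 at step 7, 3 at step 8); 9 moves as required.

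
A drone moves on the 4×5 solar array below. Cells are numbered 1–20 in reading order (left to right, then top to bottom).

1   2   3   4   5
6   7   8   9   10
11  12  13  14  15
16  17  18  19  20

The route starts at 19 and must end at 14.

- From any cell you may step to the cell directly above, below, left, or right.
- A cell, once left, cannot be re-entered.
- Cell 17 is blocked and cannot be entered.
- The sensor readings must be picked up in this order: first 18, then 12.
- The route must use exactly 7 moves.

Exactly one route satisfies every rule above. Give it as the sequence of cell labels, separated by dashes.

The waypoints must appear in the order 18, 12, with no cell reused.
Route from 19: left to 18, up to 13, left to 12, up to 7, 2× right (reaching 9), down to 14 — 7 moves in all.
Check: order respected (18 at step 1, 12 at step 3); 7 moves as required.

19 - 18 - 13 - 12 - 7 - 8 - 9 - 14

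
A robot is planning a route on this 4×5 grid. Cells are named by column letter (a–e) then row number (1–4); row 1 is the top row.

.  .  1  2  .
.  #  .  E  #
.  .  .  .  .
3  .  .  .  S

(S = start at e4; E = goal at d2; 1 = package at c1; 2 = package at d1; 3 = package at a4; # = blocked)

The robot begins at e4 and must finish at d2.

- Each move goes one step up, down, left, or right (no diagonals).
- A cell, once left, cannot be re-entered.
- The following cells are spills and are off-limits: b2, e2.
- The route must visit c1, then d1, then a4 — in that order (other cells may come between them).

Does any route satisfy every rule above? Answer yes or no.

Ignoring the required order, 10 revisit-free routes from e4 to d2 pass through all of c1, d1, and a4; the waypoint orders that occur are a4 → c1 → d1 (10) — never c1 → d1 → a4.

no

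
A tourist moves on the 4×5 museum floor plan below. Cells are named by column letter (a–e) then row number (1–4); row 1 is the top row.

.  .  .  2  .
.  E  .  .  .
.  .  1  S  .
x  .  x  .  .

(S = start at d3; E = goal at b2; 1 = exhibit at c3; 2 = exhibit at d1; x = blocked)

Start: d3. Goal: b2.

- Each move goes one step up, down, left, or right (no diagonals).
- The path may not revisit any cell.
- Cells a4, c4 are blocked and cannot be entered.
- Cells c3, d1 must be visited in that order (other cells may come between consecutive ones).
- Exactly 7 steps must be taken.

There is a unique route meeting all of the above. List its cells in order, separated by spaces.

The waypoints must appear in the order c3, d1, with no cell reused.
Route from d3: left 1 to c3, up 1 to c2, right 1 to d2, up 1 to d1, left 2 to b1, down 1 to b2 — 7 moves in all.
Check: order respected (1 at step 1, 2 at step 4); 7 moves as required.

d3 c3 c2 d2 d1 c1 b1 b2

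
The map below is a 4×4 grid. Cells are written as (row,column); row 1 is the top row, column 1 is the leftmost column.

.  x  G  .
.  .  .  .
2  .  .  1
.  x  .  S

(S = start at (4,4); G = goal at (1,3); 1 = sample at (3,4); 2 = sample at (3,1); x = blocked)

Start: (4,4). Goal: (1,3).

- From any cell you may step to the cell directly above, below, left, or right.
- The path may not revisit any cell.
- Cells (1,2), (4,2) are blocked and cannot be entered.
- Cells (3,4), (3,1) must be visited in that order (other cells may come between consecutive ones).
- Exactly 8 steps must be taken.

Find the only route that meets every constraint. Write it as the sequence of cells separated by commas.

(4,4), (3,4), (3,3), (3,2), (3,1), (2,1), (2,2), (2,3), (1,3)

The waypoints must appear in the order (3,4), (3,1), with no cell reused.
Route from (4,4): up to (3,4), 3× left (reaching (3,1)), up to (2,1), 2× right (reaching (2,3)), up to (1,3) — 8 moves in all.
Check: order respected (1 at step 1, 2 at step 4); 8 moves as required.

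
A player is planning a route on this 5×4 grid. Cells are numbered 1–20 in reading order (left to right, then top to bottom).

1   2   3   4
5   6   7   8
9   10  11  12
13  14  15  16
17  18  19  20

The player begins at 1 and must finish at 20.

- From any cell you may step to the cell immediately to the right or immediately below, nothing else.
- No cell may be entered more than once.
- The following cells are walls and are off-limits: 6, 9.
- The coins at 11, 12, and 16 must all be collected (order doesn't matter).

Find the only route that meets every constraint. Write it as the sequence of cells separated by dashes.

1 - 2 - 3 - 7 - 11 - 12 - 16 - 20

Moves only go right or down, so the column and row indices never decrease.
Route from 1: 2× right (reaching 3), 2× down (reaching 11), right to 12, 2× down (reaching 20) — 7 moves in all.
Check: all required cells visited.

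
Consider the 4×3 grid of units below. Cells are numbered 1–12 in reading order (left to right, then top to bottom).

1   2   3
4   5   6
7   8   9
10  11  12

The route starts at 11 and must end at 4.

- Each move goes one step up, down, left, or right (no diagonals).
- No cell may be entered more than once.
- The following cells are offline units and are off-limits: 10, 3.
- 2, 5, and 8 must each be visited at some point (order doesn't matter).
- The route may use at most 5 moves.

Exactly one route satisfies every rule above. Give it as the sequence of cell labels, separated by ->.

Any route must reach 2, 5, and 8 and still end at 4 within 5 moves, so the order of the required stops is forced.
Route from 11: 3× up (reaching 2), left to 1, down to 4 — 5 moves in all.
Check: all required cells visited; 5 ≤ 5 moves.

11 -> 8 -> 5 -> 2 -> 1 -> 4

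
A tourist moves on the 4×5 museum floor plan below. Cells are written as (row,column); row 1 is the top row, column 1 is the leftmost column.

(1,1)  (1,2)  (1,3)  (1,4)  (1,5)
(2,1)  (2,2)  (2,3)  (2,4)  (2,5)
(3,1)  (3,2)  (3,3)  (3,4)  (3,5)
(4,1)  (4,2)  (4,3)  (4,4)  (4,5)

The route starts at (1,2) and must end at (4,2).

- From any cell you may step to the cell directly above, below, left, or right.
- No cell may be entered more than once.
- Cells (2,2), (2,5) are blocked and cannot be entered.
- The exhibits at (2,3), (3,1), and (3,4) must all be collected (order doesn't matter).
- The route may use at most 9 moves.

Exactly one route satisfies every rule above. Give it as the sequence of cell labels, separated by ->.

(1,2) -> (1,3) -> (2,3) -> (2,4) -> (3,4) -> (3,3) -> (3,2) -> (3,1) -> (4,1) -> (4,2)

Any route must reach (2,3), (3,1), and (3,4) and still end at (4,2) within 9 moves, so the order of the required stops is forced.
Route from (1,2): right 1 to (1,3), down 1 to (2,3), right 1 to (2,4), down 1 to (3,4), left 3 to (3,1), down 1 to (4,1), right 1 to (4,2) — 9 moves in all.
Check: all required cells visited; 9 ≤ 9 moves.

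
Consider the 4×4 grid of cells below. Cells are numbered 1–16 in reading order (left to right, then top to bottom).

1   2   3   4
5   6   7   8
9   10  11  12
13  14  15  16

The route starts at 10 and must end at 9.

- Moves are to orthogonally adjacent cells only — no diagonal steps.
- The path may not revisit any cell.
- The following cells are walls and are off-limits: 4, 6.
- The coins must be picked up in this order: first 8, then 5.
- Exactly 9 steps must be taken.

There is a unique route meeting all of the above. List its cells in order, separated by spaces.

10 11 12 8 7 3 2 1 5 9

The waypoints must appear in the order 8, 5, with no cell reused.
Route from 10: right 2 to 12, up 1 to 8, left 1 to 7, up 1 to 3, left 2 to 1, down 2 to 9 — 9 moves in all.
Check: order respected (8 at step 3, 5 at step 8); 9 moves as required.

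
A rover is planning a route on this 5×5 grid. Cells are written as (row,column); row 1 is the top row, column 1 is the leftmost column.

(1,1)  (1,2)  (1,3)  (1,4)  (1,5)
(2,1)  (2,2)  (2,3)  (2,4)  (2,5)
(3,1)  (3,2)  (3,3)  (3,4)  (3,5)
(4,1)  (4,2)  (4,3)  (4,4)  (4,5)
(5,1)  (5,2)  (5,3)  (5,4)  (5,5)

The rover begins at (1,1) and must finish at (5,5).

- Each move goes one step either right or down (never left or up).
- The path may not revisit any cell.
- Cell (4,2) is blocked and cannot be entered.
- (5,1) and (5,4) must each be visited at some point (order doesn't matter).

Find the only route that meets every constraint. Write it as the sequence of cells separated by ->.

Moves only go right or down, so the column and row indices never decrease.
Route from (1,1): 4× down (reaching (5,1)), 4× right (reaching (5,5)) — 8 moves in all.
Check: all required cells visited.

(1,1) -> (2,1) -> (3,1) -> (4,1) -> (5,1) -> (5,2) -> (5,3) -> (5,4) -> (5,5)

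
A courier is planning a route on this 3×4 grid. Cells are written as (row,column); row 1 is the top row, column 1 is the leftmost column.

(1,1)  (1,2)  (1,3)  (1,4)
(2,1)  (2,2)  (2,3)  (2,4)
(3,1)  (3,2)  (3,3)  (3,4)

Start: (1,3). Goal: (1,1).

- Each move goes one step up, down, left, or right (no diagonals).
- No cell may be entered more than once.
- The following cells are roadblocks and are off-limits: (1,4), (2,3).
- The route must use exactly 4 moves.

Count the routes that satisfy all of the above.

Need simple routes of exactly 4 moves from (1,3) to (1,1) (Manhattan distance 2, so 1 moves are spent on a detour and 1 undoing it).
Enumerating: (1,3) (1,2) (2,2) (2,1) (1,1).
That gives 1 route.

1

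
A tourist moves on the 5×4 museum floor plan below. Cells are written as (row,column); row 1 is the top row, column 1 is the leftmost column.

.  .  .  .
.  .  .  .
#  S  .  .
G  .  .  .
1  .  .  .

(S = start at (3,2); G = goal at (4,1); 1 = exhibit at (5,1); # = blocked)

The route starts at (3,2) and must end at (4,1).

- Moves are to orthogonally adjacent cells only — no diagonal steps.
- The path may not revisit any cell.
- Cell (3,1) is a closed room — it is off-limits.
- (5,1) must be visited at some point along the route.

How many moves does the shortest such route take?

4

Any route passes through (5,1) somewhere between (3,2) and (4,1). Summing Manhattan distances along the two legs ((3,2) → (5,1) → (4,1)) gives a lower bound of 3 + 1 = 4 moves.
A route of 4 moves achieves this: (3,2) → (4,2) → (5,2) → (5,1) → (4,1).
Since 4 matches the lower bound, it is optimal.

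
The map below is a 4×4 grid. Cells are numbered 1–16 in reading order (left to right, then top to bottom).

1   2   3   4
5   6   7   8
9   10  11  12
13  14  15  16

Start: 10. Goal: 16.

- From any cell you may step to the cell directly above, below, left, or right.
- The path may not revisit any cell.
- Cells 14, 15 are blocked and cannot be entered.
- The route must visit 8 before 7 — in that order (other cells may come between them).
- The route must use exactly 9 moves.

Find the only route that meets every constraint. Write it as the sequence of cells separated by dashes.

The waypoints must appear in the order 8, 7, with no cell reused.
Route from 10: up 2 to 2, right 2 to 4, down 1 to 8, left 1 to 7, down 1 to 11, right 1 to 12, down 1 to 16 — 9 moves in all.
Check: order respected (8 at step 5, 7 at step 6); 9 moves as required.

10 - 6 - 2 - 3 - 4 - 8 - 7 - 11 - 12 - 16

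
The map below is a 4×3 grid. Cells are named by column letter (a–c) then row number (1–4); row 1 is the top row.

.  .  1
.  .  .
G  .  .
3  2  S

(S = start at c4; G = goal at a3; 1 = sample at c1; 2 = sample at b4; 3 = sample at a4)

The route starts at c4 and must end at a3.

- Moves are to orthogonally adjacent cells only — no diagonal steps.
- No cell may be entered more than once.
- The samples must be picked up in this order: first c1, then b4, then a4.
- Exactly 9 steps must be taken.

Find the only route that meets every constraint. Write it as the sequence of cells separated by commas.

The waypoints must appear in the order c1, b4, a4, with no cell reused.
Route from c4: 3× up (reaching c1), left to b1, 3× down (reaching b4), left to a4, up to a3 — 9 moves in all.
Check: order respected (1 at step 3, 2 at step 7, 3 at step 8); 9 moves as required.

c4, c3, c2, c1, b1, b2, b3, b4, a4, a3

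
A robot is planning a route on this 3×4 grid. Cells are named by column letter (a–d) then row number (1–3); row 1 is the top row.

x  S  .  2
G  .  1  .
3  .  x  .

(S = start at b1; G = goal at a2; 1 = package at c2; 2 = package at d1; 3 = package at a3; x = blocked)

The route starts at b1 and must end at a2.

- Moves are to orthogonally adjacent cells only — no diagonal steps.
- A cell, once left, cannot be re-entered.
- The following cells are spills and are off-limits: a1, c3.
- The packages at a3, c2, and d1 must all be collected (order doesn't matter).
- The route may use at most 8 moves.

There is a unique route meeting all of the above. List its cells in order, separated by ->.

The budget equals the shortest possible length, so every move has to be on a shortest route through the required cells.
Route from b1: 2× right (reaching d1), down to d2, 2× left (reaching b2), down to b3, left to a3, up to a2 — 8 moves in all.
Check: all required cells visited; 8 ≤ 8 moves.

b1 -> c1 -> d1 -> d2 -> c2 -> b2 -> b3 -> a3 -> a2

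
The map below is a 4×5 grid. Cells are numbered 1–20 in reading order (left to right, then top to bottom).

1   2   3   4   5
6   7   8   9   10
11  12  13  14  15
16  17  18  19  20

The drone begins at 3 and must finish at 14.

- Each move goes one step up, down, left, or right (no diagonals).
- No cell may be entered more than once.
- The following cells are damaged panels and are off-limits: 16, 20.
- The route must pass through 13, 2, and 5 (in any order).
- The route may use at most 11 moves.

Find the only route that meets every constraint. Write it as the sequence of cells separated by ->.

Any route must reach 13, 2, and 5 and still end at 14 within 11 moves, so the order of the required stops is forced.
Route from 3: left 1 to 2, down 2 to 12, right 1 to 13, up 1 to 8, right 1 to 9, up 1 to 4, right 1 to 5, down 2 to 15, left 1 to 14 — 11 moves in all.
Check: all required cells visited; 11 ≤ 11 moves.

3 -> 2 -> 7 -> 12 -> 13 -> 8 -> 9 -> 4 -> 5 -> 10 -> 15 -> 14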